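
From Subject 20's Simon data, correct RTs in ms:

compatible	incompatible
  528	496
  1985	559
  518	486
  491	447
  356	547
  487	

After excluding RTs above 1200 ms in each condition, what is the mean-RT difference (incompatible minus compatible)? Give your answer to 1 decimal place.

compatible: exclude 1985
M(compatible) = 2380/5 = 476.000
M(incompatible) = 2535/5 = 507.000
Difference = 507.000 − 476.000 = 31.000 ms

31.0 ms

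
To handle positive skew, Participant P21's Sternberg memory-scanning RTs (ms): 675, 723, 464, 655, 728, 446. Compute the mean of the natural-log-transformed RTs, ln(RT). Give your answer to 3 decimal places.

6.402

ln(RT): 6.5147, 6.5834, 6.1399, 6.4846, 6.5903, 6.1003
Σ ln(RT) = 38.4133
Mean = 38.4133/6 = 6.40221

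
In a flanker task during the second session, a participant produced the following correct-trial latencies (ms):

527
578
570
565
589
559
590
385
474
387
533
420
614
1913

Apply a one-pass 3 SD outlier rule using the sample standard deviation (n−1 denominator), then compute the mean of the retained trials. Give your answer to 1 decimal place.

n = 14, ΣRT = 8704, M = 621.714
Σ(x−M)² = 1871762.86; s = √(1871762.86/13) = 379.449
Cutoffs: 621.714 ± 3·379.449 → [-516.6, 1760.1]
Outside: 1913 → excluded.
Retained (n=13): Σ = 6791, mean = 6791/13 = 522.385

522.4 ms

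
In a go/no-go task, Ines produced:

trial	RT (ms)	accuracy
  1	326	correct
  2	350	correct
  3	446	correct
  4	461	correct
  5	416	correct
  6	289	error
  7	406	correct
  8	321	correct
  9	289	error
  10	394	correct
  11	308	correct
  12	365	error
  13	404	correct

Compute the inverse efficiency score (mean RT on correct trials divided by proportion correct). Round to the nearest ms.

Correct trials (n=10): 326, 350, 446, 461, 416, 406, 321, 394, 308, 404
Mean correct RT = 3832/10 = 383.2000 ms
Proportion correct = 10/13
IES = 383.2000 / (10/13) = 498.160 ms

498 ms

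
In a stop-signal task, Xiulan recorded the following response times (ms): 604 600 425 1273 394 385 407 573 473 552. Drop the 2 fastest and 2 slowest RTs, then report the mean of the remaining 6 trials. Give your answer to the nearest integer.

Sorted: 385, 394, 407, 425, 473, 552, 573, 600, 604, 1273
Drop lowest 2 (385, 394) and highest 2 (604, 1273)
Remaining (n=6): Σ = 3030, mean = 3030/6 = 505.000

505 ms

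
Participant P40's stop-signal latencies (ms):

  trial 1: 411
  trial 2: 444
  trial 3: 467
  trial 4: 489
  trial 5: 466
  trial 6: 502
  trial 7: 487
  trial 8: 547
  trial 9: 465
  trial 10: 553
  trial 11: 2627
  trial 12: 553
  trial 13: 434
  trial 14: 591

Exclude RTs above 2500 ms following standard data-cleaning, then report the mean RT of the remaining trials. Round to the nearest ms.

493 ms

Excluded: 2627
Retained (n=13): Σ = 6409
Mean = 6409/13 = 493.0000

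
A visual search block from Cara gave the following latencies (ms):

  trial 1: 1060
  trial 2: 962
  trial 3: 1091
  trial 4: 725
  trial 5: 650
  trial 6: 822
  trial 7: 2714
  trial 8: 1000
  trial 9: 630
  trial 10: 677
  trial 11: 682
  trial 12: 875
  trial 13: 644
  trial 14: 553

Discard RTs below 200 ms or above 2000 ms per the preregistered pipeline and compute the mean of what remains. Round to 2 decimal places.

Excluded: 2714
Retained (n=13): Σ = 10371
Mean = 10371/13 = 797.7692

797.77 ms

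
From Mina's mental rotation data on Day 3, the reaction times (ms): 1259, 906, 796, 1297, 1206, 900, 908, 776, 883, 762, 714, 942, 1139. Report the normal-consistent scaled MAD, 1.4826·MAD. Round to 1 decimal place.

192.7 ms

Sorted: 714, 762, 776, 796, 883, 900, 906, 908, 942, 1139, 1206, 1259, 1297 → median = 906
|x − 906| sorted: 0, 2, 6, 23, 36, 110, 130, 144, 192, 233, 300, 353, 391 → MAD = 130
Robust SD ≈ 1.4826 × 130 = 192.738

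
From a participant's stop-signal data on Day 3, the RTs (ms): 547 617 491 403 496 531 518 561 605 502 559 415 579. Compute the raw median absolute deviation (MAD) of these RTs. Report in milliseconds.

35 ms

Sorted: 403, 415, 491, 496, 502, 518, 531, 547, 559, 561, 579, 605, 617 → median = 531
|x − 531|: 16, 86, 40, 128, 35, 0, 13, 30, 74, 29, 28, 116, 48
Sorted deviations: 0, 13, 16, 28, 29, 30, 35, 40, 48, 74, 86, 116, 128 → MAD = 35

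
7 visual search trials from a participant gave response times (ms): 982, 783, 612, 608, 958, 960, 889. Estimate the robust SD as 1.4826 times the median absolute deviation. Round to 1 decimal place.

Sorted: 608, 612, 783, 889, 958, 960, 982 → median = 889
|x − 889| sorted: 0, 69, 71, 93, 106, 277, 281 → MAD = 93
Robust SD ≈ 1.4826 × 93 = 137.882

137.9 ms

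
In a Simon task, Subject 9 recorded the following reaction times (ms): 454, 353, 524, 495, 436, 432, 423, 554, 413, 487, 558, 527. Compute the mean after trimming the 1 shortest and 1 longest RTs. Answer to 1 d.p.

Sorted: 353, 413, 423, 432, 436, 454, 487, 495, 524, 527, 554, 558
Drop lowest 1 (353) and highest 1 (558)
Remaining (n=10): Σ = 4745, mean = 4745/10 = 474.500

474.5 ms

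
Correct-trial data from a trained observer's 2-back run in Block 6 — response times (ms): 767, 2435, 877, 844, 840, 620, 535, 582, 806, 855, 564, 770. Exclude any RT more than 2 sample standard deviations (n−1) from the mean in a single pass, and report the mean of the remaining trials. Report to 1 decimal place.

n = 12, ΣRT = 10495, M = 874.583
Σ(x−M)² = 2826832.92; s = √(2826832.92/11) = 506.937
Cutoffs: 874.583 ± 2·506.937 → [-139.3, 1888.5]
Outside: 2435 → excluded.
Retained (n=11): Σ = 8060, mean = 8060/11 = 732.727

732.7 ms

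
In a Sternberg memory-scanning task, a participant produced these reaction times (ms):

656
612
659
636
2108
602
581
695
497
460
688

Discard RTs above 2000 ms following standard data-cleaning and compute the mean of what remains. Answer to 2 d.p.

Excluded: 2108
Retained (n=10): Σ = 6086
Mean = 6086/10 = 608.6000

608.60 ms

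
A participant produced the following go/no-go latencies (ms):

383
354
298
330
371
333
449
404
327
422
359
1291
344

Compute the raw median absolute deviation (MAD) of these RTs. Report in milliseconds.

Sorted: 298, 327, 330, 333, 344, 354, 359, 371, 383, 404, 422, 449, 1291 → median = 359
|x − 359|: 24, 5, 61, 29, 12, 26, 90, 45, 32, 63, 0, 932, 15
Sorted deviations: 0, 5, 12, 15, 24, 26, 29, 32, 45, 61, 63, 90, 932 → MAD = 29

29 ms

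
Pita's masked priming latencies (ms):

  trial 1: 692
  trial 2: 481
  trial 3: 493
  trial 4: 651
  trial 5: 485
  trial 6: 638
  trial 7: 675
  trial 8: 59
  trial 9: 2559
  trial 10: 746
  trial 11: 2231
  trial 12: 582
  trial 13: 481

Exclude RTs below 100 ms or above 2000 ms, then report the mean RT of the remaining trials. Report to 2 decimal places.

592.40 ms

Excluded: 59, 2231, 2559
Retained (n=10): Σ = 5924
Mean = 5924/10 = 592.4000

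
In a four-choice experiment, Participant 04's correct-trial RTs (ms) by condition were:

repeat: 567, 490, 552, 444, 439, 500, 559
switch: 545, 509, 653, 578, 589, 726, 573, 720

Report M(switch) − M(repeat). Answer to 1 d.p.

M(repeat) = 3551/7 = 507.286
M(switch) = 4893/8 = 611.625
Difference = 611.625 − 507.286 = 104.339 ms

104.3 ms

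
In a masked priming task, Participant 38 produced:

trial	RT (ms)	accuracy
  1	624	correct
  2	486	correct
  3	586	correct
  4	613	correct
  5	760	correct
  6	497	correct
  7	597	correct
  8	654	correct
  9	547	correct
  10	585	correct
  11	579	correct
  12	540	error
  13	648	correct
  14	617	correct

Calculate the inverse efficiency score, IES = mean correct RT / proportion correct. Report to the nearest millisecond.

Correct trials (n=13): 624, 486, 586, 613, 760, 497, 597, 654, 547, 585, 579, 648, 617
Mean correct RT = 7793/13 = 599.4615 ms
Proportion correct = 13/14
IES = 599.4615 / (13/14) = 645.574 ms

646 ms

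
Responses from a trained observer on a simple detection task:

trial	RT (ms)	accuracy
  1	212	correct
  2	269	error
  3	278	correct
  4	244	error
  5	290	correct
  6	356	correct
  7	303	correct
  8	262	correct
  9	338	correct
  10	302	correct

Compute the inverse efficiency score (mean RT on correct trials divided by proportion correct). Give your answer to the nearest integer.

366 ms

Correct trials (n=8): 212, 278, 290, 356, 303, 262, 338, 302
Mean correct RT = 2341/8 = 292.6250 ms
Proportion correct = 8/10
IES = 292.6250 / (8/10) = 365.781 ms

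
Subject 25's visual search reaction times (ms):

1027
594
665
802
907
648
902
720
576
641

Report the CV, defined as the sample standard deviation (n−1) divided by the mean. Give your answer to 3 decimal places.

0.205

n = 10, Σ = 7482, M = 748.2000
Σ(x−M)² = 212175.600; s = √(212175.600/9) = 153.5417
CV = 153.5417 / 748.2000 = 0.20521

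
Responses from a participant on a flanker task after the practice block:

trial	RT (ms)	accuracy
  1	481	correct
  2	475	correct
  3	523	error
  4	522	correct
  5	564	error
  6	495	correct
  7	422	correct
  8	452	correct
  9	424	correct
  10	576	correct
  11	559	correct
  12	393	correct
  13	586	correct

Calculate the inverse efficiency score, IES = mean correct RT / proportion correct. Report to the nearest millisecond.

579 ms

Correct trials (n=11): 481, 475, 522, 495, 422, 452, 424, 576, 559, 393, 586
Mean correct RT = 5385/11 = 489.5455 ms
Proportion correct = 11/13
IES = 489.5455 / (11/13) = 578.554 ms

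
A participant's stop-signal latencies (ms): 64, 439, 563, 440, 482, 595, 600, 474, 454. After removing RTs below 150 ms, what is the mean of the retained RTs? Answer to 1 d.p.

Excluded: 64
Retained (n=8): Σ = 4047
Mean = 4047/8 = 505.8750

505.9 ms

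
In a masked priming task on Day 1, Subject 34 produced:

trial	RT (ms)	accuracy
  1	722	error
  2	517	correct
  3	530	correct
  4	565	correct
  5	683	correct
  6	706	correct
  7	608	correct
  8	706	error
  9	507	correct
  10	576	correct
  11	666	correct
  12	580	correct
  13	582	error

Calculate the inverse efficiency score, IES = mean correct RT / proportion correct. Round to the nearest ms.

Correct trials (n=10): 517, 530, 565, 683, 706, 608, 507, 576, 666, 580
Mean correct RT = 5938/10 = 593.8000 ms
Proportion correct = 10/13
IES = 593.8000 / (10/13) = 771.940 ms

772 ms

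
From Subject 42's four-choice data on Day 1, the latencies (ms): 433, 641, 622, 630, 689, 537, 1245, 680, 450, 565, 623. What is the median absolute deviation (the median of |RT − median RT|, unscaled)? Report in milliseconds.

58 ms

Sorted: 433, 450, 537, 565, 622, 623, 630, 641, 680, 689, 1245 → median = 623
|x − 623|: 190, 18, 1, 7, 66, 86, 622, 57, 173, 58, 0
Sorted deviations: 0, 1, 7, 18, 57, 58, 66, 86, 173, 190, 622 → MAD = 58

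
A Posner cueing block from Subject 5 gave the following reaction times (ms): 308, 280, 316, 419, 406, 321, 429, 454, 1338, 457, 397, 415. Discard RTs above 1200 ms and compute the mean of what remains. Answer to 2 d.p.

Excluded: 1338
Retained (n=11): Σ = 4202
Mean = 4202/11 = 382.0000

382.00 ms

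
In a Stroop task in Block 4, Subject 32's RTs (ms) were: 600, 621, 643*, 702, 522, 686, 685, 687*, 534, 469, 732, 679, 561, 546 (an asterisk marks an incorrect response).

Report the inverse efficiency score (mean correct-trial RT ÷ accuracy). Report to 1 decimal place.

713.3 ms

Correct trials (n=12): 600, 621, 702, 522, 686, 685, 534, 469, 732, 679, 561, 546
Mean correct RT = 7337/12 = 611.4167 ms
Proportion correct = 12/14
IES = 611.4167 / (12/14) = 713.319 ms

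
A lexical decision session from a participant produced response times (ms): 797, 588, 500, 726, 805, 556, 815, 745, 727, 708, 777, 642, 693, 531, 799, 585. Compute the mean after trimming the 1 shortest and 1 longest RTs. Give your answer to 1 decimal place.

691.4 ms

Sorted: 500, 531, 556, 585, 588, 642, 693, 708, 726, 727, 745, 777, 797, 799, 805, 815
Drop lowest 1 (500) and highest 1 (815)
Remaining (n=14): Σ = 9679, mean = 9679/14 = 691.357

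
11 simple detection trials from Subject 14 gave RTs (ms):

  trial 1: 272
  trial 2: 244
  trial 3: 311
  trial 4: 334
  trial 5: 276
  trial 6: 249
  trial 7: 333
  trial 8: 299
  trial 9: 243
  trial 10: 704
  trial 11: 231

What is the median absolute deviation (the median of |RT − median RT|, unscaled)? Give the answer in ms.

33 ms

Sorted: 231, 243, 244, 249, 272, 276, 299, 311, 333, 334, 704 → median = 276
|x − 276|: 4, 32, 35, 58, 0, 27, 57, 23, 33, 428, 45
Sorted deviations: 0, 4, 23, 27, 32, 33, 35, 45, 57, 58, 428 → MAD = 33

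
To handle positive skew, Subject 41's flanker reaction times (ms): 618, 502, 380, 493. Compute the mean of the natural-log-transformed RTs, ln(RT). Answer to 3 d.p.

ln(RT): 6.4265, 6.2186, 5.9402, 6.2005
Σ ln(RT) = 24.7858
Mean = 24.7858/4 = 6.19644

6.196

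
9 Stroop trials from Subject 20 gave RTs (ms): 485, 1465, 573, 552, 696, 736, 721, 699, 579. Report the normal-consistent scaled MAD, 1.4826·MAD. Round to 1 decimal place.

173.5 ms

Sorted: 485, 552, 573, 579, 696, 699, 721, 736, 1465 → median = 696
|x − 696| sorted: 0, 3, 25, 40, 117, 123, 144, 211, 769 → MAD = 117
Robust SD ≈ 1.4826 × 117 = 173.464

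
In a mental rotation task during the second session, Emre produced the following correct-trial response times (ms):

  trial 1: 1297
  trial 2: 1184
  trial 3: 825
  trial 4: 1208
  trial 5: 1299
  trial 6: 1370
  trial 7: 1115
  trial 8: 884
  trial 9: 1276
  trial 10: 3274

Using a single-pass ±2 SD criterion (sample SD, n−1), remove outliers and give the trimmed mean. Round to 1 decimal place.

n = 10, ΣRT = 13732, M = 1373.200
Σ(x−M)² = 4303405.60; s = √(4303405.60/9) = 691.488
Cutoffs: 1373.200 ± 2·691.488 → [-9.8, 2756.2]
Outside: 3274 → excluded.
Retained (n=9): Σ = 10458, mean = 10458/9 = 1162.000

1162.0 ms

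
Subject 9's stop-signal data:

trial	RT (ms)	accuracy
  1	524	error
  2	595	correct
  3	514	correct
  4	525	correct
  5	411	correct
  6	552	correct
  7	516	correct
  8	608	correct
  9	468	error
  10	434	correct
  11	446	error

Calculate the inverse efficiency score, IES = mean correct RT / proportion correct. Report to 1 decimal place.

Correct trials (n=8): 595, 514, 525, 411, 552, 516, 608, 434
Mean correct RT = 4155/8 = 519.3750 ms
Proportion correct = 8/11
IES = 519.3750 / (8/11) = 714.141 ms

714.1 ms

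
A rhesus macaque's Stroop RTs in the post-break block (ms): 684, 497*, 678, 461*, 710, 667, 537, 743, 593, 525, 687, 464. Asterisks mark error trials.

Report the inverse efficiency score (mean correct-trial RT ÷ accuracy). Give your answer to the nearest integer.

Correct trials (n=10): 684, 678, 710, 667, 537, 743, 593, 525, 687, 464
Mean correct RT = 6288/10 = 628.8000 ms
Proportion correct = 10/12
IES = 628.8000 / (10/12) = 754.560 ms

755 ms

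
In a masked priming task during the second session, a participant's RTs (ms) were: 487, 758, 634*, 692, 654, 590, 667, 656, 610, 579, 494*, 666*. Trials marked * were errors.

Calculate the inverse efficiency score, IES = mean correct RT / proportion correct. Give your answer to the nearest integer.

Correct trials (n=9): 487, 758, 692, 654, 590, 667, 656, 610, 579
Mean correct RT = 5693/9 = 632.5556 ms
Proportion correct = 9/12
IES = 632.5556 / (9/12) = 843.407 ms

843 ms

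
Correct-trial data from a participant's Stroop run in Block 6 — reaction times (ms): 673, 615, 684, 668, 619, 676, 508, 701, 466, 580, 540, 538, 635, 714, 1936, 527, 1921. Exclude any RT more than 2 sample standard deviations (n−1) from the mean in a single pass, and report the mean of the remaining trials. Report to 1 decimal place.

609.6 ms

n = 17, ΣRT = 13001, M = 764.765
Σ(x−M)² = 3155817.06; s = √(3155817.06/16) = 444.115
Cutoffs: 764.765 ± 2·444.115 → [-123.5, 1653.0]
Outside: 1921, 1936 → excluded.
Retained (n=15): Σ = 9144, mean = 9144/15 = 609.600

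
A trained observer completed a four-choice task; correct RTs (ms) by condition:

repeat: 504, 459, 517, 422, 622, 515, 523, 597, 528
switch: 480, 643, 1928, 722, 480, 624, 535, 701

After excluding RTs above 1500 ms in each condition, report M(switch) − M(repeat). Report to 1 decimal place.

77.1 ms

switch: exclude 1928
M(repeat) = 4687/9 = 520.778
M(switch) = 4185/7 = 597.857
Difference = 597.857 − 520.778 = 77.079 ms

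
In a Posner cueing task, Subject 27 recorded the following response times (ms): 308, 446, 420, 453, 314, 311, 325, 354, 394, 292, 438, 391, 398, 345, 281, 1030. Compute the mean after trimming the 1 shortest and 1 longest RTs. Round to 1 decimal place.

Sorted: 281, 292, 308, 311, 314, 325, 345, 354, 391, 394, 398, 420, 438, 446, 453, 1030
Drop lowest 1 (281) and highest 1 (1030)
Remaining (n=14): Σ = 5189, mean = 5189/14 = 370.643

370.6 ms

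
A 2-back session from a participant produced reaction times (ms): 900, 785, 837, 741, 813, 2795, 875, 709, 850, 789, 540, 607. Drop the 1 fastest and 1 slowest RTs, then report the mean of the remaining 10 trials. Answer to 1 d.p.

Sorted: 540, 607, 709, 741, 785, 789, 813, 837, 850, 875, 900, 2795
Drop lowest 1 (540) and highest 1 (2795)
Remaining (n=10): Σ = 7906, mean = 7906/10 = 790.600

790.6 ms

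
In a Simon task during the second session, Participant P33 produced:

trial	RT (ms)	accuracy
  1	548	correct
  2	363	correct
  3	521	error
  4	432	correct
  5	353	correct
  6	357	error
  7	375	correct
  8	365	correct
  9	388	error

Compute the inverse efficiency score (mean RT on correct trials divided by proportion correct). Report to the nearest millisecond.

Correct trials (n=6): 548, 363, 432, 353, 375, 365
Mean correct RT = 2436/6 = 406.0000 ms
Proportion correct = 6/9
IES = 406.0000 / (6/9) = 609.000 ms

609 ms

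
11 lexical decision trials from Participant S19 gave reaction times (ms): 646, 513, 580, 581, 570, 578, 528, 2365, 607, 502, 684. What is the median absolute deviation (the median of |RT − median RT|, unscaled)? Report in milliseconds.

Sorted: 502, 513, 528, 570, 578, 580, 581, 607, 646, 684, 2365 → median = 580
|x − 580|: 66, 67, 0, 1, 10, 2, 52, 1785, 27, 78, 104
Sorted deviations: 0, 1, 2, 10, 27, 52, 66, 67, 78, 104, 1785 → MAD = 52

52 ms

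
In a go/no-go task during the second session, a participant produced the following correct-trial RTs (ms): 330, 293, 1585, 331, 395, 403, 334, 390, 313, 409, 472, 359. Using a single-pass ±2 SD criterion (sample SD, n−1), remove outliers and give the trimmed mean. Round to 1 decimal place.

366.3 ms

n = 12, ΣRT = 5614, M = 467.833
Σ(x−M)² = 1389123.67; s = √(1389123.67/11) = 355.365
Cutoffs: 467.833 ± 2·355.365 → [-242.9, 1178.6]
Outside: 1585 → excluded.
Retained (n=11): Σ = 4029, mean = 4029/11 = 366.273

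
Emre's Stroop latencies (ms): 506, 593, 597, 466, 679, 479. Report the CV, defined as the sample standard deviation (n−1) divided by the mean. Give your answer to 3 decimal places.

n = 6, Σ = 3320, M = 553.3333
Σ(x−M)² = 34665.333; s = √(34665.333/5) = 83.2650
CV = 83.2650 / 553.3333 = 0.15048

0.150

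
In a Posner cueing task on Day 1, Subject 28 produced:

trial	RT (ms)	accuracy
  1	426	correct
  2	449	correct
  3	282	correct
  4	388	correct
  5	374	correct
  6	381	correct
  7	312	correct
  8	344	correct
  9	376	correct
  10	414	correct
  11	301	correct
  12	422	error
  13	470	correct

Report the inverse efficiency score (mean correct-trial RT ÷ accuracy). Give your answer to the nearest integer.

Correct trials (n=12): 426, 449, 282, 388, 374, 381, 312, 344, 376, 414, 301, 470
Mean correct RT = 4517/12 = 376.4167 ms
Proportion correct = 12/13
IES = 376.4167 / (12/13) = 407.785 ms

408 ms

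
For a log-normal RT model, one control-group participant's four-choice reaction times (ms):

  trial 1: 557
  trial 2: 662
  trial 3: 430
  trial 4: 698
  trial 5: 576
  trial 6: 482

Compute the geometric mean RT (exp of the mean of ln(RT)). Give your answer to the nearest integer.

560 ms

ln(RT): 6.3226, 6.4953, 6.0638, 6.5482, 6.3561, 6.1779
Mean ln(RT) = 37.9639/6 = 6.32731
Geometric mean = exp(6.32731) = 559.65 ms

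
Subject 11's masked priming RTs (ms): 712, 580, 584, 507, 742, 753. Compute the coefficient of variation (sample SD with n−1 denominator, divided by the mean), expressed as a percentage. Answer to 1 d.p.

n = 6, Σ = 3878, M = 646.3333
Σ(x−M)² = 52541.333; s = √(52541.333/5) = 102.5098
CV = 102.5098 / 646.3333 = 0.15860 = 15.860%

15.9%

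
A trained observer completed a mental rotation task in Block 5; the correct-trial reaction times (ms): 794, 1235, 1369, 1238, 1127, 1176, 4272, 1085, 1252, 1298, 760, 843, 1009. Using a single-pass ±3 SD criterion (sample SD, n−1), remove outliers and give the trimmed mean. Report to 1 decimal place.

1098.8 ms

n = 13, ΣRT = 17458, M = 1342.923
Σ(x−M)² = 9756666.92; s = √(9756666.92/12) = 901.696
Cutoffs: 1342.923 ± 3·901.696 → [-1362.2, 4048.0]
Outside: 4272 → excluded.
Retained (n=12): Σ = 13186, mean = 13186/12 = 1098.833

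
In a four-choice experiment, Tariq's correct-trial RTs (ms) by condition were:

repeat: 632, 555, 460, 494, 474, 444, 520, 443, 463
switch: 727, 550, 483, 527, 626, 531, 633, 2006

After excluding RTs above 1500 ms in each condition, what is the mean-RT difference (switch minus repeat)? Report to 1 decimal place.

84.1 ms

switch: exclude 2006
M(repeat) = 4485/9 = 498.333
M(switch) = 4077/7 = 582.429
Difference = 582.429 − 498.333 = 84.095 ms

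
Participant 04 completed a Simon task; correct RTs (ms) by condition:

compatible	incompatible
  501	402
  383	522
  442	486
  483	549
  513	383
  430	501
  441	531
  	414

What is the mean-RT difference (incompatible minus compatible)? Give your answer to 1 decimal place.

M(compatible) = 3193/7 = 456.143
M(incompatible) = 3788/8 = 473.500
Difference = 473.500 − 456.143 = 17.357 ms

17.4 ms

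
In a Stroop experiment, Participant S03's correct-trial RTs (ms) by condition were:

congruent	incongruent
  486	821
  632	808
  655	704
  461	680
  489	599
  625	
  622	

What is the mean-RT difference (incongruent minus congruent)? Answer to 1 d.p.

155.3 ms

M(congruent) = 3970/7 = 567.143
M(incongruent) = 3612/5 = 722.400
Difference = 722.400 − 567.143 = 155.257 ms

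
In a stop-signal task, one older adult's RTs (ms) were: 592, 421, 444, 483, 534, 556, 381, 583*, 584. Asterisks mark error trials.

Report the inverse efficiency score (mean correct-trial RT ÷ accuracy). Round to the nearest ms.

562 ms

Correct trials (n=8): 592, 421, 444, 483, 534, 556, 381, 584
Mean correct RT = 3995/8 = 499.3750 ms
Proportion correct = 8/9
IES = 499.3750 / (8/9) = 561.797 ms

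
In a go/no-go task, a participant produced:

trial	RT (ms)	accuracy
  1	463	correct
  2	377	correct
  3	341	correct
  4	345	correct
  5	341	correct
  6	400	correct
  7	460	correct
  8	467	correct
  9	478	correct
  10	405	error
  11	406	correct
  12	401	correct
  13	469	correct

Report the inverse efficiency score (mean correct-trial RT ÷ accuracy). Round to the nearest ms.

Correct trials (n=12): 463, 377, 341, 345, 341, 400, 460, 467, 478, 406, 401, 469
Mean correct RT = 4948/12 = 412.3333 ms
Proportion correct = 12/13
IES = 412.3333 / (12/13) = 446.694 ms

447 ms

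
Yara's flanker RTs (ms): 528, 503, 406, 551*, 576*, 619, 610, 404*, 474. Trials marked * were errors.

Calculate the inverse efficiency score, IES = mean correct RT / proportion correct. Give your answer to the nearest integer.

785 ms

Correct trials (n=6): 528, 503, 406, 619, 610, 474
Mean correct RT = 3140/6 = 523.3333 ms
Proportion correct = 6/9
IES = 523.3333 / (6/9) = 785.000 ms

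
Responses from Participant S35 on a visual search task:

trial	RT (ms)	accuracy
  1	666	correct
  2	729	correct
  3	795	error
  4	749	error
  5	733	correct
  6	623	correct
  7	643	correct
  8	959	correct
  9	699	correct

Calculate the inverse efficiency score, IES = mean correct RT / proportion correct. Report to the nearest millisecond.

928 ms

Correct trials (n=7): 666, 729, 733, 623, 643, 959, 699
Mean correct RT = 5052/7 = 721.7143 ms
Proportion correct = 7/9
IES = 721.7143 / (7/9) = 927.918 ms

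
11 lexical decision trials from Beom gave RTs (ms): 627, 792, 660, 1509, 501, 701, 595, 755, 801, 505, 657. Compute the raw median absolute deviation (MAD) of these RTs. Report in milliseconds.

95 ms

Sorted: 501, 505, 595, 627, 657, 660, 701, 755, 792, 801, 1509 → median = 660
|x − 660|: 33, 132, 0, 849, 159, 41, 65, 95, 141, 155, 3
Sorted deviations: 0, 3, 33, 41, 65, 95, 132, 141, 155, 159, 849 → MAD = 95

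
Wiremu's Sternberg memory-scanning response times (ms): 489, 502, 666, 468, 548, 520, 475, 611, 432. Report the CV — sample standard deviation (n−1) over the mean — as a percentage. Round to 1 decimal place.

14.2%

n = 9, Σ = 4711, M = 523.4444
Σ(x−M)² = 44032.222; s = √(44032.222/8) = 74.1891
CV = 74.1891 / 523.4444 = 0.14173 = 14.173%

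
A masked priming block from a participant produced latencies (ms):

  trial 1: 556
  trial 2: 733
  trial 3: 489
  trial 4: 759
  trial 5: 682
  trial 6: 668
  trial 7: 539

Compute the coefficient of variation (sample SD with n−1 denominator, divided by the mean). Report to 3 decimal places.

0.165

n = 7, Σ = 4426, M = 632.2857
Σ(x−M)² = 64999.429; s = √(64999.429/6) = 104.0828
CV = 104.0828 / 632.2857 = 0.16461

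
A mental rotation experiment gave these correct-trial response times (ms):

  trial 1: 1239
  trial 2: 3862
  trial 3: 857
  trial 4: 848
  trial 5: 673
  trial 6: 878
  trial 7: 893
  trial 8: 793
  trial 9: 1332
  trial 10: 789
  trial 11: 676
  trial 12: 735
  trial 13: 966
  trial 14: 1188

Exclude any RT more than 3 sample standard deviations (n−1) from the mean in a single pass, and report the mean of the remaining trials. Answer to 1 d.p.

912.8 ms

n = 14, ΣRT = 15729, M = 1123.500
Σ(x−M)² = 8620743.50; s = √(8620743.50/13) = 814.330
Cutoffs: 1123.500 ± 3·814.330 → [-1319.5, 3566.5]
Outside: 3862 → excluded.
Retained (n=13): Σ = 11867, mean = 11867/13 = 912.846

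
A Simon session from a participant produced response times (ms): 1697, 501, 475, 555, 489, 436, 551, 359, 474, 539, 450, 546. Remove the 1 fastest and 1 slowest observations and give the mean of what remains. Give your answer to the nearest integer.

Sorted: 359, 436, 450, 474, 475, 489, 501, 539, 546, 551, 555, 1697
Drop lowest 1 (359) and highest 1 (1697)
Remaining (n=10): Σ = 5016, mean = 5016/10 = 501.600

502 ms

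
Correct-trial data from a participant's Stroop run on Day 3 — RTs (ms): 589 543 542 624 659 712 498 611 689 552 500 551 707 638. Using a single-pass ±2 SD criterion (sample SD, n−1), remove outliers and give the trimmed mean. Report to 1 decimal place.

n = 14, ΣRT = 8415, M = 601.071
Σ(x−M)² = 69362.93; s = √(69362.93/13) = 73.045
Cutoffs: 601.071 ± 2·73.045 → [455.0, 747.2]
No RTs fall outside the cutoffs; all 14 retained. Mean = 8415/14 = 601.071

601.1 ms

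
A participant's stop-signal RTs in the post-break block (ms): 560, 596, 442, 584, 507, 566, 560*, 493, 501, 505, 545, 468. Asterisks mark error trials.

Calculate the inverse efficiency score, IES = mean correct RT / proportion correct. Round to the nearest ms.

572 ms

Correct trials (n=11): 560, 596, 442, 584, 507, 566, 493, 501, 505, 545, 468
Mean correct RT = 5767/11 = 524.2727 ms
Proportion correct = 11/12
IES = 524.2727 / (11/12) = 571.934 ms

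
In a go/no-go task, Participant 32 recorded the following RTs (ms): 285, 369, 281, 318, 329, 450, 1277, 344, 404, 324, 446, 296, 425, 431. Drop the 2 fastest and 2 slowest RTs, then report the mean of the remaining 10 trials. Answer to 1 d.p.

368.6 ms

Sorted: 281, 285, 296, 318, 324, 329, 344, 369, 404, 425, 431, 446, 450, 1277
Drop lowest 2 (281, 285) and highest 2 (450, 1277)
Remaining (n=10): Σ = 3686, mean = 3686/10 = 368.600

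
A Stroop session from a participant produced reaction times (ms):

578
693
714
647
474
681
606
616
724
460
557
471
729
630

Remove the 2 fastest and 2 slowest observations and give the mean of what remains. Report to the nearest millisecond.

620 ms

Sorted: 460, 471, 474, 557, 578, 606, 616, 630, 647, 681, 693, 714, 724, 729
Drop lowest 2 (460, 471) and highest 2 (724, 729)
Remaining (n=10): Σ = 6196, mean = 6196/10 = 619.600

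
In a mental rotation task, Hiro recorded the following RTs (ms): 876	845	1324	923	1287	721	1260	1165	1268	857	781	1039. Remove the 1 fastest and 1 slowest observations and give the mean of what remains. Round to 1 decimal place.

1030.1 ms

Sorted: 721, 781, 845, 857, 876, 923, 1039, 1165, 1260, 1268, 1287, 1324
Drop lowest 1 (721) and highest 1 (1324)
Remaining (n=10): Σ = 10301, mean = 10301/10 = 1030.100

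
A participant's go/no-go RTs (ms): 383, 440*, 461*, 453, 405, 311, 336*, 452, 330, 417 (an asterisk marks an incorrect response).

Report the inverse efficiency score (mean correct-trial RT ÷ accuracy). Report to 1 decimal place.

561.4 ms

Correct trials (n=7): 383, 453, 405, 311, 452, 330, 417
Mean correct RT = 2751/7 = 393.0000 ms
Proportion correct = 7/10
IES = 393.0000 / (7/10) = 561.429 ms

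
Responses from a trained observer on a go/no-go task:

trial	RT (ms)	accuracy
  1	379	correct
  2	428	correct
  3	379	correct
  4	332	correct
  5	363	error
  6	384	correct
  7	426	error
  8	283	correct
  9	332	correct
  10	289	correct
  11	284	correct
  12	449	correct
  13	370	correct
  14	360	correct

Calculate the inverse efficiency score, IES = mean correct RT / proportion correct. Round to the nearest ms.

415 ms

Correct trials (n=12): 379, 428, 379, 332, 384, 283, 332, 289, 284, 449, 370, 360
Mean correct RT = 4269/12 = 355.7500 ms
Proportion correct = 12/14
IES = 355.7500 / (12/14) = 415.042 ms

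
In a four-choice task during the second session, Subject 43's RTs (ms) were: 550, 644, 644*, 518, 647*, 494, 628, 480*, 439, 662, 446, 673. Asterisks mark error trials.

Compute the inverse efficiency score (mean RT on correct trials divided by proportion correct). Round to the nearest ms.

749 ms

Correct trials (n=9): 550, 644, 518, 494, 628, 439, 662, 446, 673
Mean correct RT = 5054/9 = 561.5556 ms
Proportion correct = 9/12
IES = 561.5556 / (9/12) = 748.741 ms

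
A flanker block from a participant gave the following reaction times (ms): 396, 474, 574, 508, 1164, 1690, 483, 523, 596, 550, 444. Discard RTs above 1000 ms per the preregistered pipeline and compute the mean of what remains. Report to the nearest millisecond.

Excluded: 1164, 1690
Retained (n=9): Σ = 4548
Mean = 4548/9 = 505.3333

505 ms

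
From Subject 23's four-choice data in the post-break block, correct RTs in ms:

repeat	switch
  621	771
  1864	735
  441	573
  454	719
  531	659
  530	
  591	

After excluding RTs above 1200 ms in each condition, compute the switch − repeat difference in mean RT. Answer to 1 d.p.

repeat: exclude 1864
M(repeat) = 3168/6 = 528.000
M(switch) = 3457/5 = 691.400
Difference = 691.400 − 528.000 = 163.400 ms

163.4 ms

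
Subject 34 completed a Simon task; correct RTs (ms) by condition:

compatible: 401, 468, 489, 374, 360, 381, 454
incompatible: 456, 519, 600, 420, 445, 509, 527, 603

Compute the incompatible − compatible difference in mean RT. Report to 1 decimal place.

M(compatible) = 2927/7 = 418.143
M(incompatible) = 4079/8 = 509.875
Difference = 509.875 − 418.143 = 91.732 ms

91.7 ms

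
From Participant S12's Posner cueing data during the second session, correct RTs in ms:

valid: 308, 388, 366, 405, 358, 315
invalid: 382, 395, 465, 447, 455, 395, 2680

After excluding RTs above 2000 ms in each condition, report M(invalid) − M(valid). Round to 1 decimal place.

66.5 ms

invalid: exclude 2680
M(valid) = 2140/6 = 356.667
M(invalid) = 2539/6 = 423.167
Difference = 423.167 − 356.667 = 66.500 ms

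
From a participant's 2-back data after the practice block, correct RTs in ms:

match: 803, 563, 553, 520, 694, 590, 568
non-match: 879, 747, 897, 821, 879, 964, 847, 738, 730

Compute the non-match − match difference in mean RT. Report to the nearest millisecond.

M(match) = 4291/7 = 613.000
M(non-match) = 7502/9 = 833.556
Difference = 833.556 − 613.000 = 220.556 ms

221 ms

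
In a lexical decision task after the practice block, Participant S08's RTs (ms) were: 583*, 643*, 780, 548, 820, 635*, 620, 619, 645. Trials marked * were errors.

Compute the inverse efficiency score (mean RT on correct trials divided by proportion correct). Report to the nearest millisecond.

1008 ms

Correct trials (n=6): 780, 548, 820, 620, 619, 645
Mean correct RT = 4032/6 = 672.0000 ms
Proportion correct = 6/9
IES = 672.0000 / (6/9) = 1008.000 ms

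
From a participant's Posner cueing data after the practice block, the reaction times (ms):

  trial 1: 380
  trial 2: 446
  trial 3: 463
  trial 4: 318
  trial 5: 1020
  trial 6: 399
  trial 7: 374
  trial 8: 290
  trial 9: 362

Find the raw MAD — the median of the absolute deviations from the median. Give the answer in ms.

62 ms

Sorted: 290, 318, 362, 374, 380, 399, 446, 463, 1020 → median = 380
|x − 380|: 0, 66, 83, 62, 640, 19, 6, 90, 18
Sorted deviations: 0, 6, 18, 19, 62, 66, 83, 90, 640 → MAD = 62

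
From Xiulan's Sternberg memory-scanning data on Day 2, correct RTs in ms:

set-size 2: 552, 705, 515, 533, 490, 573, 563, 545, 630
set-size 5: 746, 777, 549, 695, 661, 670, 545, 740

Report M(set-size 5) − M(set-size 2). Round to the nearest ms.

M(set-size 2) = 5106/9 = 567.333
M(set-size 5) = 5383/8 = 672.875
Difference = 672.875 − 567.333 = 105.542 ms

106 ms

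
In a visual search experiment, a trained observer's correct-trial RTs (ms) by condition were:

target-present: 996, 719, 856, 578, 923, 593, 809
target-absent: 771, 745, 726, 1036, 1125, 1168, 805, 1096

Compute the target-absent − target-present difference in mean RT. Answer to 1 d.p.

M(target-present) = 5474/7 = 782.000
M(target-absent) = 7472/8 = 934.000
Difference = 934.000 − 782.000 = 152.000 ms

152.0 ms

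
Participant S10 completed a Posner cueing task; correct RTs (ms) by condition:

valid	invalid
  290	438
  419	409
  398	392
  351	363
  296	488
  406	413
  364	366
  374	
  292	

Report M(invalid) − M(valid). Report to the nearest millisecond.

55 ms

M(valid) = 3190/9 = 354.444
M(invalid) = 2869/7 = 409.857
Difference = 409.857 − 354.444 = 55.413 ms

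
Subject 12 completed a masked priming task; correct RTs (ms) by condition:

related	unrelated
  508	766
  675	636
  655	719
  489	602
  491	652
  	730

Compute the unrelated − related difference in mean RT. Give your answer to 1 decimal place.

M(related) = 2818/5 = 563.600
M(unrelated) = 4105/6 = 684.167
Difference = 684.167 − 563.600 = 120.567 ms

120.6 ms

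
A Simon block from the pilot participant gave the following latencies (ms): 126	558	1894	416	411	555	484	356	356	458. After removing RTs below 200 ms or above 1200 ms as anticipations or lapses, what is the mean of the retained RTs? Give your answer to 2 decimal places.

449.25 ms

Excluded: 126, 1894
Retained (n=8): Σ = 3594
Mean = 3594/8 = 449.2500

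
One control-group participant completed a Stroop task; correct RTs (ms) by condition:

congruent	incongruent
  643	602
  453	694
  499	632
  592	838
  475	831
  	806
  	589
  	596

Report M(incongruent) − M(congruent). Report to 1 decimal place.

M(congruent) = 2662/5 = 532.400
M(incongruent) = 5588/8 = 698.500
Difference = 698.500 − 532.400 = 166.100 ms

166.1 ms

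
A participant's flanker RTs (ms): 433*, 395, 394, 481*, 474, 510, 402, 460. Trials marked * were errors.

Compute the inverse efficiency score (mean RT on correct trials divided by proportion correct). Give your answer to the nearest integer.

586 ms

Correct trials (n=6): 395, 394, 474, 510, 402, 460
Mean correct RT = 2635/6 = 439.1667 ms
Proportion correct = 6/8
IES = 439.1667 / (6/8) = 585.556 ms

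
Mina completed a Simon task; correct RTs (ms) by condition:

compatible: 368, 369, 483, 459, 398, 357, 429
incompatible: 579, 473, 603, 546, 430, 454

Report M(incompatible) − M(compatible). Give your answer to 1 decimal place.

M(compatible) = 2863/7 = 409.000
M(incompatible) = 3085/6 = 514.167
Difference = 514.167 − 409.000 = 105.167 ms

105.2 ms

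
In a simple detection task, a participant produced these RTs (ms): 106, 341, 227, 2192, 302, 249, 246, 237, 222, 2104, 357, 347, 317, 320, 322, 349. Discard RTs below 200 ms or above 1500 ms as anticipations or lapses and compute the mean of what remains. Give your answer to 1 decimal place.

295.1 ms

Excluded: 106, 2104, 2192
Retained (n=13): Σ = 3836
Mean = 3836/13 = 295.0769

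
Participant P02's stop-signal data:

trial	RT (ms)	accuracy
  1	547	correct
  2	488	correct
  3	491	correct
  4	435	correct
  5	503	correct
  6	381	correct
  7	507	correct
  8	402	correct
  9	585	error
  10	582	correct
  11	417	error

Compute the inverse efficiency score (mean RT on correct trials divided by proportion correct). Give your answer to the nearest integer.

589 ms

Correct trials (n=9): 547, 488, 491, 435, 503, 381, 507, 402, 582
Mean correct RT = 4336/9 = 481.7778 ms
Proportion correct = 9/11
IES = 481.7778 / (9/11) = 588.840 ms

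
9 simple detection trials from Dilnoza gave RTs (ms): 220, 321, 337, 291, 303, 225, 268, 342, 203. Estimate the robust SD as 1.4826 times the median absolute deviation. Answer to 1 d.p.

68.2 ms

Sorted: 203, 220, 225, 268, 291, 303, 321, 337, 342 → median = 291
|x − 291| sorted: 0, 12, 23, 30, 46, 51, 66, 71, 88 → MAD = 46
Robust SD ≈ 1.4826 × 46 = 68.200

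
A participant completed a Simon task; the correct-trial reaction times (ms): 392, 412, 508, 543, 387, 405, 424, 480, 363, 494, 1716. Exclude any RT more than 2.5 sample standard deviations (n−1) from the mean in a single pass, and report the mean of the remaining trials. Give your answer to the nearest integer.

n = 11, ΣRT = 6124, M = 556.727
Σ(x−M)² = 1511354.18; s = √(1511354.18/10) = 388.761
Cutoffs: 556.727 ± 2.5·388.761 → [-415.2, 1528.6]
Outside: 1716 → excluded.
Retained (n=10): Σ = 4408, mean = 4408/10 = 440.800

441 ms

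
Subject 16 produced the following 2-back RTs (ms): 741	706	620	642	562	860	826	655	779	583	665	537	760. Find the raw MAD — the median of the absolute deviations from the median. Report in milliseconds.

Sorted: 537, 562, 583, 620, 642, 655, 665, 706, 741, 760, 779, 826, 860 → median = 665
|x − 665|: 76, 41, 45, 23, 103, 195, 161, 10, 114, 82, 0, 128, 95
Sorted deviations: 0, 10, 23, 41, 45, 76, 82, 95, 103, 114, 128, 161, 195 → MAD = 82

82 ms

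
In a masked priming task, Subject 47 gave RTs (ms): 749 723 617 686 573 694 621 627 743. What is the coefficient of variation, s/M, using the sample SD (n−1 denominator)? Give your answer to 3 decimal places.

n = 9, Σ = 6033, M = 670.3333
Σ(x−M)² = 31678.000; s = √(31678.000/8) = 62.9265
CV = 62.9265 / 670.3333 = 0.09387

0.094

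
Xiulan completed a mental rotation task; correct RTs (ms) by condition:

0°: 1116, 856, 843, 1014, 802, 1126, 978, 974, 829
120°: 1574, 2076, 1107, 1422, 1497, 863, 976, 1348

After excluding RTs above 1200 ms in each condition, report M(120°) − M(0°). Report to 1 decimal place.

120°: exclude 1574, 2076, 1422, 1497, 1348
M(0°) = 8538/9 = 948.667
M(120°) = 2946/3 = 982.000
Difference = 982.000 − 948.667 = 33.333 ms

33.3 ms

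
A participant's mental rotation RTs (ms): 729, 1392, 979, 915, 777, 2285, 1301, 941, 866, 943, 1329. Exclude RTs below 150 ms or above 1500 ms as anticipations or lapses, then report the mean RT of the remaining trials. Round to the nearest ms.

Excluded: 2285
Retained (n=10): Σ = 10172
Mean = 10172/10 = 1017.2000

1017 ms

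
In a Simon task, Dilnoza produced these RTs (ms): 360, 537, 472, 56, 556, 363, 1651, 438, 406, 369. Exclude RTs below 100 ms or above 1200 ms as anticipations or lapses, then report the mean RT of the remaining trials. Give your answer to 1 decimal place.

437.6 ms

Excluded: 56, 1651
Retained (n=8): Σ = 3501
Mean = 3501/8 = 437.6250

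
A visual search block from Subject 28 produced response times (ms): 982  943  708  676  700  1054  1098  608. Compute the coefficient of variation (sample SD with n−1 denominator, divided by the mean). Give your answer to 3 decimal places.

n = 8, Σ = 6769, M = 846.1250
Σ(x−M)² = 260576.875; s = √(260576.875/7) = 192.9385
CV = 192.9385 / 846.1250 = 0.22803

0.228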